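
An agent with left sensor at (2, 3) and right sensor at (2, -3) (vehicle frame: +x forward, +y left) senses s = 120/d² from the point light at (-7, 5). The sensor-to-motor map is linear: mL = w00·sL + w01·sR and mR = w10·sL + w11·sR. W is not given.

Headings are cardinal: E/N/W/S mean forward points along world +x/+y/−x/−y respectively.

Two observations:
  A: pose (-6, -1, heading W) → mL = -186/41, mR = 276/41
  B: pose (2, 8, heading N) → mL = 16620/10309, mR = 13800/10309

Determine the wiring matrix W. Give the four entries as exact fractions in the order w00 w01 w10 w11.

obs A: pose=(-6,-1,W) → sL=60/41, sR=12, mL=-186/41, mR=276/41
obs B: pose=(2,8,N) → sL=120/61, sR=120/169, mL=16620/10309, mR=13800/10309
sensor matrix S = [[60/41, 12], [120/61, 120/169]]; det S = -9538560/422669
solve [mL_A; mL_B] = S·[w00; w01] and [mR_A; mR_B] = S·[w10; w11]:
  w00 = 1, w01 = -1/2, w10 = 1/2, w11 = 1/2

1 -1/2 1/2 1/2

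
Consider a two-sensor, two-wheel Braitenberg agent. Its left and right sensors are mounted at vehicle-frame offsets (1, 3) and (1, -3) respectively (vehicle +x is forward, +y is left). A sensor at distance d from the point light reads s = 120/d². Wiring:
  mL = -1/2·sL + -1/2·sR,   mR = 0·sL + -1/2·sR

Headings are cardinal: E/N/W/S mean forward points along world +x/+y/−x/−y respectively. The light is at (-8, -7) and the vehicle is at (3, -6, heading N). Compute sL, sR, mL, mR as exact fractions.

left sensor world pos  = (0, -5); dL² = 68
right sensor world pos = (6, -5); dR² = 200
sL = 120/68 = 30/17
sR = 120/200 = 3/5
mL = -1/2·sL + -1/2·sR = -201/170
mR = 0·sL + -1/2·sR = -3/10

30/17 3/5 -201/170 -3/10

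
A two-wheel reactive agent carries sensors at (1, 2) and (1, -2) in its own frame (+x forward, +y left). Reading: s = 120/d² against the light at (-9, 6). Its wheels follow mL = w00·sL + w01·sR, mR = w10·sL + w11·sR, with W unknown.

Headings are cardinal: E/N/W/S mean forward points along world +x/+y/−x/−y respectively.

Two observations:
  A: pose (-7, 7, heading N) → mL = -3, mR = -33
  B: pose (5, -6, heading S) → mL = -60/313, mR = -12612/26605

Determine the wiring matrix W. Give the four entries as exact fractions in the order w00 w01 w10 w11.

obs A: pose=(-7,7,N) → sL=30, sR=6, mL=-3, mR=-33
obs B: pose=(5,-6,S) → sL=24/85, sR=120/313, mL=-60/313, mR=-12612/26605
sensor matrix S = [[30, 6], [24/85, 120/313]]; det S = 260928/26605
solve [mL_A; mL_B] = S·[w00; w01] and [mR_A; mR_B] = S·[w10; w11]:
  w00 = 0, w01 = -1/2, w10 = -1, w11 = -1/2

0 -1/2 -1 -1/2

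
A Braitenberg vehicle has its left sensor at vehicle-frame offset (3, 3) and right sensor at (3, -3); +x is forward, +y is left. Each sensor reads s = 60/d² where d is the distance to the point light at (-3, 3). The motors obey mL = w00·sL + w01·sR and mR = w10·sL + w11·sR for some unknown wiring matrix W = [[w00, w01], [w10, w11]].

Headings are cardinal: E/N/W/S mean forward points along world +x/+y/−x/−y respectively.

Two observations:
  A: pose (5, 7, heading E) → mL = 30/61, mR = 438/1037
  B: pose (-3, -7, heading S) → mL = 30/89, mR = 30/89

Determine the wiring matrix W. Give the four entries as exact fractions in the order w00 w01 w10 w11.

obs A: pose=(5,7,E) → sL=6/17, sR=30/61, mL=30/61, mR=438/1037
obs B: pose=(-3,-7,S) → sL=30/89, sR=30/89, mL=30/89, mR=30/89
sensor matrix S = [[6/17, 30/61], [30/89, 30/89]]; det S = -4320/92293
solve [mL_A; mL_B] = S·[w00; w01] and [mR_A; mR_B] = S·[w10; w11]:
  w00 = 0, w01 = 1, w10 = 1/2, w11 = 1/2

0 1 1/2 1/2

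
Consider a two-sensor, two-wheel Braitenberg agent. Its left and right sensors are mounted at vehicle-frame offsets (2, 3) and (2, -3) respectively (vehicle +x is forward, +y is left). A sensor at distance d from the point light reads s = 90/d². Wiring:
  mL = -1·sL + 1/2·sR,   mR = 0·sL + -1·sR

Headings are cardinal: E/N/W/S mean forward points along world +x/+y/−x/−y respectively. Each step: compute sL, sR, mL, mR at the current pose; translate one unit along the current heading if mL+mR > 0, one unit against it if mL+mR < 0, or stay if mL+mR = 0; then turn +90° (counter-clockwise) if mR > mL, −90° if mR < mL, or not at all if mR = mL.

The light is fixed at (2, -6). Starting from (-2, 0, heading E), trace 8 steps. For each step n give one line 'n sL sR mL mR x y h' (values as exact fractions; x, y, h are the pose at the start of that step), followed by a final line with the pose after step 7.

n=0: pose=(-2,0,E); sL=18/17, sR=90/13; mL=531/221, mR=-90/13; mL+mR=-999/221 → advance -1; mR−mL=-2061/221 → turn -1·90°
n=1: pose=(-3,0,S); sL=9/2, sR=9/8; mL=-63/16, mR=-9/8; mL+mR=-81/16 → advance -1; mR−mL=45/16 → turn +1·90°
n=2: pose=(-3,1,E); sL=90/109, sR=18/5; mL=531/545, mR=-18/5; mL+mR=-1431/545 → advance -1; mR−mL=-2493/545 → turn -1·90°
n=3: pose=(-4,1,S); sL=45/17, sR=45/53; mL=-4005/1802, mR=-45/53; mL+mR=-5535/1802 → advance -1; mR−mL=2475/1802 → turn +1·90°
n=4: pose=(-4,2,E); sL=90/137, sR=90/41; mL=2475/5617, mR=-90/41; mL+mR=-9855/5617 → advance -1; mR−mL=-14805/5617 → turn -1·90°
n=5: pose=(-5,2,S); sL=45/26, sR=45/68; mL=-2475/1768, mR=-45/68; mL+mR=-3645/1768 → advance -1; mR−mL=1305/1768 → turn +1·90°
n=6: pose=(-5,3,E); sL=90/169, sR=90/61; mL=2115/10309, mR=-90/61; mL+mR=-13095/10309 → advance -1; mR−mL=-17325/10309 → turn -1·90°
n=7: pose=(-6,3,S); sL=45/37, sR=9/17; mL=-1197/1258, mR=-9/17; mL+mR=-1863/1258 → advance -1; mR−mL=531/1258 → turn +1·90°

0 18/17 90/13 531/221 -90/13 -2 0 E
1 9/2 9/8 -63/16 -9/8 -3 0 S
2 90/109 18/5 531/545 -18/5 -3 1 E
3 45/17 45/53 -4005/1802 -45/53 -4 1 S
4 90/137 90/41 2475/5617 -90/41 -4 2 E
5 45/26 45/68 -2475/1768 -45/68 -5 2 S
6 90/169 90/61 2115/10309 -90/61 -5 3 E
7 45/37 9/17 -1197/1258 -9/17 -6 3 S
final -6 4 E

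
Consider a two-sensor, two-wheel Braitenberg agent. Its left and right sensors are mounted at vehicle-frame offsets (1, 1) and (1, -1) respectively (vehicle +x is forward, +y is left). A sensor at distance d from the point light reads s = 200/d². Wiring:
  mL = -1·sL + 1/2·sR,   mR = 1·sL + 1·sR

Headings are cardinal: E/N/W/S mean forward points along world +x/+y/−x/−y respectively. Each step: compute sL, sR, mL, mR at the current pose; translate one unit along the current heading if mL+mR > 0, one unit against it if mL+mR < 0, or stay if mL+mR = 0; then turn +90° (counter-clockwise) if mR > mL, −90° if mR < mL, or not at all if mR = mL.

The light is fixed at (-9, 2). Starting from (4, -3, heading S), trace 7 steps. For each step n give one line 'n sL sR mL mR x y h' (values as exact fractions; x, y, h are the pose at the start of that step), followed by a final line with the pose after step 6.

n=0: pose=(4,-3,S); sL=25/29, sR=10/9; mL=-80/261, mR=515/261; mL+mR=5/3 → advance +1; mR−mL=595/261 → turn +1·90°
n=1: pose=(4,-4,E); sL=200/221, sR=40/49; mL=-5380/10829, mR=18640/10829; mL+mR=60/49 → advance +1; mR−mL=24020/10829 → turn +1·90°
n=2: pose=(5,-4,N); sL=100/97, sR=4/5; mL=-306/485, mR=888/485; mL+mR=6/5 → advance +1; mR−mL=1194/485 → turn +1·90°
n=3: pose=(5,-3,W); sL=40/41, sR=40/37; mL=-660/1517, mR=3120/1517; mL+mR=60/37 → advance +1; mR−mL=3780/1517 → turn +1·90°
n=4: pose=(4,-3,S); sL=25/29, sR=10/9; mL=-80/261, mR=515/261; mL+mR=5/3 → advance +1; mR−mL=595/261 → turn +1·90°
n=5: pose=(4,-4,E); sL=200/221, sR=40/49; mL=-5380/10829, mR=18640/10829; mL+mR=60/49 → advance +1; mR−mL=24020/10829 → turn +1·90°
n=6: pose=(5,-4,N); sL=100/97, sR=4/5; mL=-306/485, mR=888/485; mL+mR=6/5 → advance +1; mR−mL=1194/485 → turn +1·90°

0 25/29 10/9 -80/261 515/261 4 -3 S
1 200/221 40/49 -5380/10829 18640/10829 4 -4 E
2 100/97 4/5 -306/485 888/485 5 -4 N
3 40/41 40/37 -660/1517 3120/1517 5 -3 W
4 25/29 10/9 -80/261 515/261 4 -3 S
5 200/221 40/49 -5380/10829 18640/10829 4 -4 E
6 100/97 4/5 -306/485 888/485 5 -4 N
final 5 -3 W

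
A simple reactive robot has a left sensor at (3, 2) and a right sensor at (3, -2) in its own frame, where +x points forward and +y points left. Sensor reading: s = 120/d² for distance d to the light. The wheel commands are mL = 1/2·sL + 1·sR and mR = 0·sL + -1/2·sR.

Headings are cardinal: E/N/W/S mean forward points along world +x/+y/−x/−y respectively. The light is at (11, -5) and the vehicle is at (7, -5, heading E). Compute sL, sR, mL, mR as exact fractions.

left sensor world pos  = (10, -3); dL² = 5
right sensor world pos = (10, -7); dR² = 5
sL = 120/5 = 24
sR = 120/5 = 24
mL = 1/2·sL + 1·sR = 36
mR = 0·sL + -1/2·sR = -12

24 24 36 -12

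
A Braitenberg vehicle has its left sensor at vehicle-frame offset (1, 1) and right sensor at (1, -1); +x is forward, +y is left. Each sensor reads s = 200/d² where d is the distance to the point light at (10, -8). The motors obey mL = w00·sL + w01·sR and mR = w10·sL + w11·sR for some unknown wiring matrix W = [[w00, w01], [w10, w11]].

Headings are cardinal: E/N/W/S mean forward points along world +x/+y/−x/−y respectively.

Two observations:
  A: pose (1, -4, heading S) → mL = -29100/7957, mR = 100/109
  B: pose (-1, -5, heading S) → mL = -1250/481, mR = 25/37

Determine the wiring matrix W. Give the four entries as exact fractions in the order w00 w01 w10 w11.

obs A: pose=(1,-4,S) → sL=200/73, sR=200/109, mL=-29100/7957, mR=100/109
obs B: pose=(-1,-5,S) → sL=25/13, sR=50/37, mL=-1250/481, mR=25/37
sensor matrix S = [[200/73, 200/109], [25/13, 50/37]]; det S = 665000/3827317
solve [mL_A; mL_B] = S·[w00; w01] and [mR_A; mR_B] = S·[w10; w11]:
  w00 = -1, w01 = -1/2, w10 = 0, w11 = 1/2

-1 -1/2 0 1/2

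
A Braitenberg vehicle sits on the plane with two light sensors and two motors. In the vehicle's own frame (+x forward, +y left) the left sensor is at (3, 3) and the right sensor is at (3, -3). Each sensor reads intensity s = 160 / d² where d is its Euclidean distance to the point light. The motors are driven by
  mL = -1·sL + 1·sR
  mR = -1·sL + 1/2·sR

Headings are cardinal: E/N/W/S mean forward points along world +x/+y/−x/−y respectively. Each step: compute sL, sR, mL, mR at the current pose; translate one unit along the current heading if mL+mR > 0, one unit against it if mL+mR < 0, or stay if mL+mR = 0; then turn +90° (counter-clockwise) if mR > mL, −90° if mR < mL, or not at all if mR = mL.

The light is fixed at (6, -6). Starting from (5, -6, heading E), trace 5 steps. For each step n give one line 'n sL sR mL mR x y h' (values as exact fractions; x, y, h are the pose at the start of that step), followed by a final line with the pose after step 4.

0 160/13 160/13 0 -80/13 5 -6 E
1 16 80/17 -192/17 -232/17 4 -6 S
2 160/29 160/41 -1920/1189 -4240/1189 4 -5 W
3 5 8 3 -1 5 -5 N
4 160/29 32 768/29 304/29 5 -4 E
final 6 -4 S

n=0: pose=(5,-6,E); sL=160/13, sR=160/13; mL=0, mR=-80/13; mL+mR=-80/13 → advance -1; mR−mL=-80/13 → turn -1·90°
n=1: pose=(4,-6,S); sL=16, sR=80/17; mL=-192/17, mR=-232/17; mL+mR=-424/17 → advance -1; mR−mL=-40/17 → turn -1·90°
n=2: pose=(4,-5,W); sL=160/29, sR=160/41; mL=-1920/1189, mR=-4240/1189; mL+mR=-6160/1189 → advance -1; mR−mL=-80/41 → turn -1·90°
n=3: pose=(5,-5,N); sL=5, sR=8; mL=3, mR=-1; mL+mR=2 → advance +1; mR−mL=-4 → turn -1·90°
n=4: pose=(5,-4,E); sL=160/29, sR=32; mL=768/29, mR=304/29; mL+mR=1072/29 → advance +1; mR−mL=-16 → turn -1·90°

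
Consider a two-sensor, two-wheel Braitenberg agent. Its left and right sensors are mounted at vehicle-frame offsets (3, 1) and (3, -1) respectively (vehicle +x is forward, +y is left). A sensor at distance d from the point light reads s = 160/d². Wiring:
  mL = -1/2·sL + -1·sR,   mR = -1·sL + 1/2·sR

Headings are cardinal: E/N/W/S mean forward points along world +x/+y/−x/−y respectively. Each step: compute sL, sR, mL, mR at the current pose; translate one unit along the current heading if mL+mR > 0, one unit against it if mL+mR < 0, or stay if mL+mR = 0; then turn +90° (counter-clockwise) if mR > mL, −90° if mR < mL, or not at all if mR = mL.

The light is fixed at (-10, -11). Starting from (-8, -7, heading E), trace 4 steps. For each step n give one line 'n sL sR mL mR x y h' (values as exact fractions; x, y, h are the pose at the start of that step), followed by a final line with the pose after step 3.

0 16/5 80/17 -536/85 -72/85 -8 -7 E
1 160/49 160/53 -12080/2597 -4560/2597 -9 -7 N
2 20 8 -18 -16 -9 -8 W
3 160/9 160 -1520/9 560/9 -8 -8 S
final -8 -7 E

n=0: pose=(-8,-7,E); sL=16/5, sR=80/17; mL=-536/85, mR=-72/85; mL+mR=-608/85 → advance -1; mR−mL=464/85 → turn +1·90°
n=1: pose=(-9,-7,N); sL=160/49, sR=160/53; mL=-12080/2597, mR=-4560/2597; mL+mR=-16640/2597 → advance -1; mR−mL=7520/2597 → turn +1·90°
n=2: pose=(-9,-8,W); sL=20, sR=8; mL=-18, mR=-16; mL+mR=-34 → advance -1; mR−mL=2 → turn +1·90°
n=3: pose=(-8,-8,S); sL=160/9, sR=160; mL=-1520/9, mR=560/9; mL+mR=-320/3 → advance -1; mR−mL=2080/9 → turn +1·90°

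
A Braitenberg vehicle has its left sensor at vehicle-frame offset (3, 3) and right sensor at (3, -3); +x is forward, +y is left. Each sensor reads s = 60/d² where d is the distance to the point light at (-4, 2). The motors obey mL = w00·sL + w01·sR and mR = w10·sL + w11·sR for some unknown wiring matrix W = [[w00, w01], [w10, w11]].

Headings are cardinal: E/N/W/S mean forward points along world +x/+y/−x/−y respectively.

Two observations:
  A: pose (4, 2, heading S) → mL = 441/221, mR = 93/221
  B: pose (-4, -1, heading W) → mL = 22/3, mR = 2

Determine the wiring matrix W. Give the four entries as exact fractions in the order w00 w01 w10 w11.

1/2 1 -1 1/2

obs A: pose=(4,2,S) → sL=6/13, sR=30/17, mL=441/221, mR=93/221
obs B: pose=(-4,-1,W) → sL=4/3, sR=20/3, mL=22/3, mR=2
sensor matrix S = [[6/13, 30/17], [4/3, 20/3]]; det S = 160/221
solve [mL_A; mL_B] = S·[w00; w01] and [mR_A; mR_B] = S·[w10; w11]:
  w00 = 1/2, w01 = 1, w10 = -1, w11 = 1/2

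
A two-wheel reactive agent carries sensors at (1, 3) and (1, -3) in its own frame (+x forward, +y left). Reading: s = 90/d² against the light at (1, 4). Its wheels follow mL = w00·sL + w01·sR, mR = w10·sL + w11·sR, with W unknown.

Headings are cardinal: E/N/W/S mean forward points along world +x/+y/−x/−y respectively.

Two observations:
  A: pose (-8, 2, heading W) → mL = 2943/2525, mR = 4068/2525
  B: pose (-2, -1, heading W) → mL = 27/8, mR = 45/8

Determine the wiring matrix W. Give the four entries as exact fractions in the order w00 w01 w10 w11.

1 1/2 1 1

obs A: pose=(-8,2,W) → sL=18/25, sR=90/101, mL=2943/2525, mR=4068/2525
obs B: pose=(-2,-1,W) → sL=9/8, sR=9/2, mL=27/8, mR=45/8
sensor matrix S = [[18/25, 90/101], [9/8, 9/2]]; det S = 22599/10100
solve [mL_A; mL_B] = S·[w00; w01] and [mR_A; mR_B] = S·[w10; w11]:
  w00 = 1, w01 = 1/2, w10 = 1, w11 = 1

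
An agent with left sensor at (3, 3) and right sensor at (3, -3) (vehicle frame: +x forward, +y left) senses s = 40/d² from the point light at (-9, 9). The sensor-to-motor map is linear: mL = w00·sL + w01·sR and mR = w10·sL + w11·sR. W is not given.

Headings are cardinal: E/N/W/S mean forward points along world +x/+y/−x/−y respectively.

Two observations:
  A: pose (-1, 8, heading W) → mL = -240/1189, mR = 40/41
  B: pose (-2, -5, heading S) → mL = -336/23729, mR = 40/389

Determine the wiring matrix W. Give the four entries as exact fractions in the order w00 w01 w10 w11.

1/2 -1/2 1 0

obs A: pose=(-1,8,W) → sL=40/41, sR=40/29, mL=-240/1189, mR=40/41
obs B: pose=(-2,-5,S) → sL=40/389, sR=8/61, mL=-336/23729, mR=40/389
sensor matrix S = [[40/41, 40/29], [40/389, 8/61]]; det S = -391680/28213781
solve [mL_A; mL_B] = S·[w00; w01] and [mR_A; mR_B] = S·[w10; w11]:
  w00 = 1/2, w01 = -1/2, w10 = 1, w11 = 0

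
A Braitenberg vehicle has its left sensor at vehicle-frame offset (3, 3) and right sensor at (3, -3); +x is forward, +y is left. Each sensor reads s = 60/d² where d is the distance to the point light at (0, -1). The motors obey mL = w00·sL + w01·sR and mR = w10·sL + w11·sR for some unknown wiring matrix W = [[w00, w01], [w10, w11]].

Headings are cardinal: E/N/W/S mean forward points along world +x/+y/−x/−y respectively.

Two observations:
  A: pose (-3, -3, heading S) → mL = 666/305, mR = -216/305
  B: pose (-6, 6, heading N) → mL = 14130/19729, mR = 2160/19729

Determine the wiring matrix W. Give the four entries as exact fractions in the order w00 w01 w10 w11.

1/2 1 -1/2 1/2

obs A: pose=(-3,-3,S) → sL=12/5, sR=60/61, mL=666/305, mR=-216/305
obs B: pose=(-6,6,N) → sL=60/181, sR=60/109, mL=14130/19729, mR=2160/19729
sensor matrix S = [[12/5, 60/61], [60/181, 60/109]]; det S = 1197504/1203469
solve [mL_A; mL_B] = S·[w00; w01] and [mR_A; mR_B] = S·[w10; w11]:
  w00 = 1/2, w01 = 1, w10 = -1/2, w11 = 1/2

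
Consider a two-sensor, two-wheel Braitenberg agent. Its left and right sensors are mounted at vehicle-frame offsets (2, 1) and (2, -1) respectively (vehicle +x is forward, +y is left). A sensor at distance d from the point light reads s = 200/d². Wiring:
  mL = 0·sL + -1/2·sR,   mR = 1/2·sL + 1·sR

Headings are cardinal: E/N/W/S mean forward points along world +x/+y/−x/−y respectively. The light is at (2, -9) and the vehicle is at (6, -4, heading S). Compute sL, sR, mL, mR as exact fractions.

100/17 100/9 -50/9 2150/153

left sensor world pos  = (7, -6); dL² = 34
right sensor world pos = (5, -6); dR² = 18
sL = 200/34 = 100/17
sR = 200/18 = 100/9
mL = 0·sL + -1/2·sR = -50/9
mR = 1/2·sL + 1·sR = 2150/153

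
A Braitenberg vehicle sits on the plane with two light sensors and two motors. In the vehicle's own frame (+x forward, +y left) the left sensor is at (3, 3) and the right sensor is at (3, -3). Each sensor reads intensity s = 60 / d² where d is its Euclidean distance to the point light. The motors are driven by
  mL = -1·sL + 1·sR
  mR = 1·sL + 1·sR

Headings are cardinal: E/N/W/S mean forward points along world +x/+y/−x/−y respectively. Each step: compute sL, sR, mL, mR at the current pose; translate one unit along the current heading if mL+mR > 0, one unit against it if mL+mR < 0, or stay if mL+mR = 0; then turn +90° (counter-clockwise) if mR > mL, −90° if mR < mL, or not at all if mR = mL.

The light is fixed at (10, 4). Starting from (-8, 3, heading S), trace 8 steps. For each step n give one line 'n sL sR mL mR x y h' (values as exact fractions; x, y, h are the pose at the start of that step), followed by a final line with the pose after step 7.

n=0: pose=(-8,3,S); sL=60/241, sR=60/457; mL=-12960/110137, mR=41880/110137; mL+mR=120/457 → advance +1; mR−mL=120/241 → turn +1·90°
n=1: pose=(-8,2,E); sL=30/113, sR=6/25; mL=-72/2825, mR=1428/2825; mL+mR=12/25 → advance +1; mR−mL=60/113 → turn +1·90°
n=2: pose=(-7,2,N); sL=60/401, sR=60/197; mL=12240/78997, mR=35880/78997; mL+mR=120/197 → advance +1; mR−mL=120/401 → turn +1·90°
n=3: pose=(-7,3,W); sL=15/104, sR=15/101; mL=45/10504, mR=3075/10504; mL+mR=30/101 → advance +1; mR−mL=15/52 → turn +1·90°
n=4: pose=(-8,3,S); sL=60/241, sR=60/457; mL=-12960/110137, mR=41880/110137; mL+mR=120/457 → advance +1; mR−mL=120/241 → turn +1·90°
n=5: pose=(-8,2,E); sL=30/113, sR=6/25; mL=-72/2825, mR=1428/2825; mL+mR=12/25 → advance +1; mR−mL=60/113 → turn +1·90°
n=6: pose=(-7,2,N); sL=60/401, sR=60/197; mL=12240/78997, mR=35880/78997; mL+mR=120/197 → advance +1; mR−mL=120/401 → turn +1·90°
n=7: pose=(-7,3,W); sL=15/104, sR=15/101; mL=45/10504, mR=3075/10504; mL+mR=30/101 → advance +1; mR−mL=15/52 → turn +1·90°

0 60/241 60/457 -12960/110137 41880/110137 -8 3 S
1 30/113 6/25 -72/2825 1428/2825 -8 2 E
2 60/401 60/197 12240/78997 35880/78997 -7 2 N
3 15/104 15/101 45/10504 3075/10504 -7 3 W
4 60/241 60/457 -12960/110137 41880/110137 -8 3 S
5 30/113 6/25 -72/2825 1428/2825 -8 2 E
6 60/401 60/197 12240/78997 35880/78997 -7 2 N
7 15/104 15/101 45/10504 3075/10504 -7 3 W
final -8 3 S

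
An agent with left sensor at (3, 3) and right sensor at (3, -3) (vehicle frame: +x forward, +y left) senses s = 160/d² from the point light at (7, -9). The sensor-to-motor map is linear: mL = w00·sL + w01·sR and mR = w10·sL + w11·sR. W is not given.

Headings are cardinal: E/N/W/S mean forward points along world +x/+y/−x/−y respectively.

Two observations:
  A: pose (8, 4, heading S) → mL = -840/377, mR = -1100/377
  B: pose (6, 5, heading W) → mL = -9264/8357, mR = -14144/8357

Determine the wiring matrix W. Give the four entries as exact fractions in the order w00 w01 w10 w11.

-1/2 -1 -1 -1

obs A: pose=(8,4,S) → sL=40/29, sR=20/13, mL=-840/377, mR=-1100/377
obs B: pose=(6,5,W) → sL=160/137, sR=32/61, mL=-9264/8357, mR=-14144/8357
sensor matrix S = [[40/29, 20/13], [160/137, 32/61]]; det S = -3381120/3150589
solve [mL_A; mL_B] = S·[w00; w01] and [mR_A; mR_B] = S·[w10; w11]:
  w00 = -1/2, w01 = -1, w10 = -1, w11 = -1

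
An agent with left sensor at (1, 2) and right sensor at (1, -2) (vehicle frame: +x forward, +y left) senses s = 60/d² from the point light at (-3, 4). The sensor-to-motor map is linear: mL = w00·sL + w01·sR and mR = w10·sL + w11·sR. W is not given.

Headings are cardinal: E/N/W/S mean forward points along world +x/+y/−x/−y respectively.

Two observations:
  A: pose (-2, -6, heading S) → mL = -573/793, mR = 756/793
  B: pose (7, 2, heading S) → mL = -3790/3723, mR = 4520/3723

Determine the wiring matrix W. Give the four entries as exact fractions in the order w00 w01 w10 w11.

-1/2 -1 1 1

obs A: pose=(-2,-6,S) → sL=6/13, sR=30/61, mL=-573/793, mR=756/793
obs B: pose=(7,2,S) → sL=20/51, sR=60/73, mL=-3790/3723, mR=4520/3723
sensor matrix S = [[6/13, 30/61], [20/51, 60/73]]; det S = 183520/984113
solve [mL_A; mL_B] = S·[w00; w01] and [mR_A; mR_B] = S·[w10; w11]:
  w00 = -1/2, w01 = -1, w10 = 1, w11 = 1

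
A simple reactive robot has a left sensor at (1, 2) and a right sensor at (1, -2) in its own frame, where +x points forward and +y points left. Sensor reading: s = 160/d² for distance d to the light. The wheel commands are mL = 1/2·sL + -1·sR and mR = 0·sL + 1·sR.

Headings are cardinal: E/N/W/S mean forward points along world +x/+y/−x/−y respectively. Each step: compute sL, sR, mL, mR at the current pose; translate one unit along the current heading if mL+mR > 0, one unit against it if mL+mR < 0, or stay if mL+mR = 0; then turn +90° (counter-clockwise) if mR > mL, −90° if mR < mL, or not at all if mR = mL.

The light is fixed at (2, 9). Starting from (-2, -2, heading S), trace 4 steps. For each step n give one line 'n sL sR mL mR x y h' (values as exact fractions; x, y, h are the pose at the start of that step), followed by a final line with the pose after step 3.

n=0: pose=(-2,-2,S); sL=40/37, sR=8/9; mL=-116/333, mR=8/9; mL+mR=20/37 → advance +1; mR−mL=412/333 → turn +1·90°
n=1: pose=(-2,-3,E); sL=160/109, sR=32/41; mL=-208/4469, mR=32/41; mL+mR=80/109 → advance +1; mR−mL=3696/4469 → turn +1·90°
n=2: pose=(-1,-3,N); sL=80/73, sR=80/61; mL=-3400/4453, mR=80/61; mL+mR=40/73 → advance +1; mR−mL=9240/4453 → turn +1·90°
n=3: pose=(-1,-2,W); sL=32/37, sR=160/97; mL=-4368/3589, mR=160/97; mL+mR=16/37 → advance +1; mR−mL=10288/3589 → turn +1·90°

0 40/37 8/9 -116/333 8/9 -2 -2 S
1 160/109 32/41 -208/4469 32/41 -2 -3 E
2 80/73 80/61 -3400/4453 80/61 -1 -3 N
3 32/37 160/97 -4368/3589 160/97 -1 -2 W
final -2 -2 S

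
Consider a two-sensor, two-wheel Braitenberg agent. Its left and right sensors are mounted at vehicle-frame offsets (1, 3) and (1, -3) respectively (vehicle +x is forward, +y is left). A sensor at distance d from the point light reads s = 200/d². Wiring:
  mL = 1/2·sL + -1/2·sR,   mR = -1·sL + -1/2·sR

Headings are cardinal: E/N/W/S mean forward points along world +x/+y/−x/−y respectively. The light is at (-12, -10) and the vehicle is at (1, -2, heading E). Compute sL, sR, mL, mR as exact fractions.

left sensor world pos  = (2, 1); dL² = 317
right sensor world pos = (2, -5); dR² = 221
sL = 200/317 = 200/317
sR = 200/221 = 200/221
mL = 1/2·sL + -1/2·sR = -9600/70057
mR = -1·sL + -1/2·sR = -75900/70057

200/317 200/221 -9600/70057 -75900/70057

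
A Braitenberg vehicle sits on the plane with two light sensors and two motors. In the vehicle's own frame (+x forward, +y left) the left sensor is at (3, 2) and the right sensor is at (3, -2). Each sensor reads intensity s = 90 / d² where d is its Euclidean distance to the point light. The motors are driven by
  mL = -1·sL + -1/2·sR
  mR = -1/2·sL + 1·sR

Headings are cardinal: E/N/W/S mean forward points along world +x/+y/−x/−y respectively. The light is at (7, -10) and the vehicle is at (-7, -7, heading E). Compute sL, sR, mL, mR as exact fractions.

45/73 45/61 -8775/8906 3825/8906

left sensor world pos  = (-4, -5); dL² = 146
right sensor world pos = (-4, -9); dR² = 122
sL = 90/146 = 45/73
sR = 90/122 = 45/61
mL = -1·sL + -1/2·sR = -8775/8906
mR = -1/2·sL + 1·sR = 3825/8906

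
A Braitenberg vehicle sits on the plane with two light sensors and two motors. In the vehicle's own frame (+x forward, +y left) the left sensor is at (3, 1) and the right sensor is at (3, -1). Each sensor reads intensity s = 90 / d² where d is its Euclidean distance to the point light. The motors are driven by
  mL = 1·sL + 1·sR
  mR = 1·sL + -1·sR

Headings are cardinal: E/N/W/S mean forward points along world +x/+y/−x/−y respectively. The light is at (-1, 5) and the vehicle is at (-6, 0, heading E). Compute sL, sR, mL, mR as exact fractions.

9/2 9/4 27/4 9/4

left sensor world pos  = (-3, 1); dL² = 20
right sensor world pos = (-3, -1); dR² = 40
sL = 90/20 = 9/2
sR = 90/40 = 9/4
mL = 1·sL + 1·sR = 27/4
mR = 1·sL + -1·sR = 9/4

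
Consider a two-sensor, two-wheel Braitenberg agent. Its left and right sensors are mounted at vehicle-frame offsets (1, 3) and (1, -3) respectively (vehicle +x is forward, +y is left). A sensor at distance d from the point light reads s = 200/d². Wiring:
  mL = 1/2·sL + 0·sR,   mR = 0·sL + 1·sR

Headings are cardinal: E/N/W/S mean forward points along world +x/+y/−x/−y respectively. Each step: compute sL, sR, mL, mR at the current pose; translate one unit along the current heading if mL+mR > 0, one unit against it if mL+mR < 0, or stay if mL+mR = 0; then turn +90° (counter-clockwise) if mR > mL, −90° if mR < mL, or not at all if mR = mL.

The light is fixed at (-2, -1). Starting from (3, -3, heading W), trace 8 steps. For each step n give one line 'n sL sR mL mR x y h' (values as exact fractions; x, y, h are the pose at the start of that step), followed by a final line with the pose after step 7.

n=0: pose=(3,-3,W); sL=200/41, sR=200/17; mL=100/41, mR=200/17; mL+mR=9900/697 → advance +1; mR−mL=6500/697 → turn +1·90°
n=1: pose=(2,-3,S); sL=100/29, sR=20; mL=50/29, mR=20; mL+mR=630/29 → advance +1; mR−mL=530/29 → turn +1·90°
n=2: pose=(2,-4,E); sL=8, sR=200/61; mL=4, mR=200/61; mL+mR=444/61 → advance +1; mR−mL=-44/61 → turn -1·90°
n=3: pose=(3,-4,S); sL=5/2, sR=10; mL=5/4, mR=10; mL+mR=45/4 → advance +1; mR−mL=35/4 → turn +1·90°
n=4: pose=(3,-5,E); sL=200/37, sR=40/17; mL=100/37, mR=40/17; mL+mR=3180/629 → advance +1; mR−mL=-220/629 → turn -1·90°
n=5: pose=(4,-5,S); sL=100/53, sR=100/17; mL=50/53, mR=100/17; mL+mR=6150/901 → advance +1; mR−mL=4450/901 → turn +1·90°
n=6: pose=(4,-6,E); sL=200/53, sR=200/113; mL=100/53, mR=200/113; mL+mR=21900/5989 → advance +1; mR−mL=-700/5989 → turn -1·90°
n=7: pose=(5,-6,S); sL=25/17, sR=50/13; mL=25/34, mR=50/13; mL+mR=2025/442 → advance +1; mR−mL=1375/442 → turn +1·90°

0 200/41 200/17 100/41 200/17 3 -3 W
1 100/29 20 50/29 20 2 -3 S
2 8 200/61 4 200/61 2 -4 E
3 5/2 10 5/4 10 3 -4 S
4 200/37 40/17 100/37 40/17 3 -5 E
5 100/53 100/17 50/53 100/17 4 -5 S
6 200/53 200/113 100/53 200/113 4 -6 E
7 25/17 50/13 25/34 50/13 5 -6 S
final 5 -7 E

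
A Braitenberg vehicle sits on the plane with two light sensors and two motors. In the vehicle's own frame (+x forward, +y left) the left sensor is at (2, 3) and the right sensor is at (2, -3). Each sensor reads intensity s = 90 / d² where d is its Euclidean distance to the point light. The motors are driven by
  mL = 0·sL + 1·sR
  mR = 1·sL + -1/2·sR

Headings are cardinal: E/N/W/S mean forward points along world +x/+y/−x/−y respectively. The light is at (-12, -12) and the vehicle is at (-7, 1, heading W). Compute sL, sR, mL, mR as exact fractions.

left sensor world pos  = (-9, -2); dL² = 109
right sensor world pos = (-9, 4); dR² = 265
sL = 90/109 = 90/109
sR = 90/265 = 18/53
mL = 0·sL + 1·sR = 18/53
mR = 1·sL + -1/2·sR = 3789/5777

90/109 18/53 18/53 3789/5777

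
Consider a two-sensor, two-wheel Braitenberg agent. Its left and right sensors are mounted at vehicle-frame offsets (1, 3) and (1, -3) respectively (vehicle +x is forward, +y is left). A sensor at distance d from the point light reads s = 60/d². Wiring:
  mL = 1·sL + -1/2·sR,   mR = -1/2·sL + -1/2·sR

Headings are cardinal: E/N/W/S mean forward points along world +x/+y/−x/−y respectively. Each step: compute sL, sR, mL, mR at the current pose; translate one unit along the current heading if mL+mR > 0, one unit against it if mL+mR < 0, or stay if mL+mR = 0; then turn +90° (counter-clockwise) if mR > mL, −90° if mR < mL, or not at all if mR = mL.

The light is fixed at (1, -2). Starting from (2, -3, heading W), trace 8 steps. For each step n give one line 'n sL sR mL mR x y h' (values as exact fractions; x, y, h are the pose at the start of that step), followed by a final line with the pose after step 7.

n=0: pose=(2,-3,W); sL=15/4, sR=15; mL=-15/4, mR=-75/8; mL+mR=-105/8 → advance -1; mR−mL=-45/8 → turn -1·90°
n=1: pose=(3,-3,N); sL=60, sR=12/5; mL=294/5, mR=-156/5; mL+mR=138/5 → advance +1; mR−mL=-90 → turn -1·90°
n=2: pose=(3,-2,E); sL=10/3, sR=10/3; mL=5/3, mR=-10/3; mL+mR=-5/3 → advance -1; mR−mL=-5 → turn -1·90°
n=3: pose=(2,-2,S); sL=60/17, sR=12; mL=-42/17, mR=-132/17; mL+mR=-174/17 → advance -1; mR−mL=-90/17 → turn -1·90°
n=4: pose=(2,-1,W); sL=15, sR=15/4; mL=105/8, mR=-75/8; mL+mR=15/4 → advance +1; mR−mL=-45/2 → turn -1·90°
n=5: pose=(1,-1,N); sL=60/13, sR=60/13; mL=30/13, mR=-60/13; mL+mR=-30/13 → advance -1; mR−mL=-90/13 → turn -1·90°
n=6: pose=(1,-2,E); sL=6, sR=6; mL=3, mR=-6; mL+mR=-3 → advance -1; mR−mL=-9 → turn -1·90°
n=7: pose=(0,-2,S); sL=12, sR=60/17; mL=174/17, mR=-132/17; mL+mR=42/17 → advance +1; mR−mL=-18 → turn -1·90°

0 15/4 15 -15/4 -75/8 2 -3 W
1 60 12/5 294/5 -156/5 3 -3 N
2 10/3 10/3 5/3 -10/3 3 -2 E
3 60/17 12 -42/17 -132/17 2 -2 S
4 15 15/4 105/8 -75/8 2 -1 W
5 60/13 60/13 30/13 -60/13 1 -1 N
6 6 6 3 -6 1 -2 E
7 12 60/17 174/17 -132/17 0 -2 S
final 0 -3 W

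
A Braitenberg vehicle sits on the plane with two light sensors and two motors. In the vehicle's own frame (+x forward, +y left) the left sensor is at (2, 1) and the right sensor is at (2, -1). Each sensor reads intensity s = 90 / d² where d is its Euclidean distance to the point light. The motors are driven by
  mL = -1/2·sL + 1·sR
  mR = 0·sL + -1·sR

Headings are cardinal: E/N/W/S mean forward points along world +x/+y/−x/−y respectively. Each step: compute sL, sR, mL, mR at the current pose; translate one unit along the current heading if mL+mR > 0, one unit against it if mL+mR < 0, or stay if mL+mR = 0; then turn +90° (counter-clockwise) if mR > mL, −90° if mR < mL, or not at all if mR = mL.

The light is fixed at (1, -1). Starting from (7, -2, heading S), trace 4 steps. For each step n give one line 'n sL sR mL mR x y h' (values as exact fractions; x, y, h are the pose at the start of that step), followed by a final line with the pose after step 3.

0 45/29 45/17 1845/986 -45/17 7 -2 S
1 90/17 90/17 45/17 -90/17 7 -1 W
2 9/4 45/34 27/136 -45/34 8 -1 N
3 10/9 18/17 77/153 -18/17 8 -2 E
final 7 -2 S

n=0: pose=(7,-2,S); sL=45/29, sR=45/17; mL=1845/986, mR=-45/17; mL+mR=-45/58 → advance -1; mR−mL=-4455/986 → turn -1·90°
n=1: pose=(7,-1,W); sL=90/17, sR=90/17; mL=45/17, mR=-90/17; mL+mR=-45/17 → advance -1; mR−mL=-135/17 → turn -1·90°
n=2: pose=(8,-1,N); sL=9/4, sR=45/34; mL=27/136, mR=-45/34; mL+mR=-9/8 → advance -1; mR−mL=-207/136 → turn -1·90°
n=3: pose=(8,-2,E); sL=10/9, sR=18/17; mL=77/153, mR=-18/17; mL+mR=-5/9 → advance -1; mR−mL=-239/153 → turn -1·90°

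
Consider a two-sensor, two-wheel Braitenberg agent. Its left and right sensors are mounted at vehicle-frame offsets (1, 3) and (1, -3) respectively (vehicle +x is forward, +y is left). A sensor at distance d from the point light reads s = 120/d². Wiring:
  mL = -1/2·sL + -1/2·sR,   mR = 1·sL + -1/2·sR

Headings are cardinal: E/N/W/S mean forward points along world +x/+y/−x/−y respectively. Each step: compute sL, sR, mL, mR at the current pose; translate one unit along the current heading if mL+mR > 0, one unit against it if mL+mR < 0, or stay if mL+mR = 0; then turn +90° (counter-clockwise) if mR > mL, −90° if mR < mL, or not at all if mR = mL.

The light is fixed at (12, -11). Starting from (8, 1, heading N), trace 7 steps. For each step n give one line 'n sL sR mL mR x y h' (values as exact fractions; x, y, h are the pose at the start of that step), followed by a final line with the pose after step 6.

n=0: pose=(8,1,N); sL=60/109, sR=12/17; mL=-1164/1853, mR=366/1853; mL+mR=-798/1853 → advance -1; mR−mL=90/109 → turn +1·90°
n=1: pose=(8,0,W); sL=120/89, sR=120/221; mL=-18600/19669, mR=21180/19669; mL+mR=2580/19669 → advance +1; mR−mL=180/89 → turn +1·90°
n=2: pose=(7,0,S); sL=15/13, sR=30/41; mL=-1005/1066, mR=420/533; mL+mR=-165/1066 → advance -1; mR−mL=45/26 → turn +1·90°
n=3: pose=(7,1,E); sL=120/241, sR=120/97; mL=-20280/23377, mR=-2820/23377; mL+mR=-23100/23377 → advance -1; mR−mL=180/241 → turn +1·90°
n=4: pose=(6,1,N); sL=12/25, sR=60/89; mL=-1284/2225, mR=318/2225; mL+mR=-966/2225 → advance -1; mR−mL=18/25 → turn +1·90°
n=5: pose=(6,0,W); sL=120/113, sR=24/49; mL=-4296/5537, mR=4524/5537; mL+mR=228/5537 → advance +1; mR−mL=180/113 → turn +1·90°
n=6: pose=(5,0,S); sL=30/29, sR=3/5; mL=-237/290, mR=213/290; mL+mR=-12/145 → advance -1; mR−mL=45/29 → turn +1·90°

0 60/109 12/17 -1164/1853 366/1853 8 1 N
1 120/89 120/221 -18600/19669 21180/19669 8 0 W
2 15/13 30/41 -1005/1066 420/533 7 0 S
3 120/241 120/97 -20280/23377 -2820/23377 7 1 E
4 12/25 60/89 -1284/2225 318/2225 6 1 N
5 120/113 24/49 -4296/5537 4524/5537 6 0 W
6 30/29 3/5 -237/290 213/290 5 0 S
final 5 1 E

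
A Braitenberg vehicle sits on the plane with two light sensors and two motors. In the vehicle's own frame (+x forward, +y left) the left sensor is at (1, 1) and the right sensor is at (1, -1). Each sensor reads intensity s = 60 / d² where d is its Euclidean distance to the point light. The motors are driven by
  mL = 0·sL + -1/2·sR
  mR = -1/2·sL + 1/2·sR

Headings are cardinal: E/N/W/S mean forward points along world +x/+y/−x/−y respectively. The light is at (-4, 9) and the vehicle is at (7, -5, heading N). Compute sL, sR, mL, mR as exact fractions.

left sensor world pos  = (6, -4); dL² = 269
right sensor world pos = (8, -4); dR² = 313
sL = 60/269 = 60/269
sR = 60/313 = 60/313
mL = 0·sL + -1/2·sR = -30/313
mR = -1/2·sL + 1/2·sR = -1320/84197

60/269 60/313 -30/313 -1320/84197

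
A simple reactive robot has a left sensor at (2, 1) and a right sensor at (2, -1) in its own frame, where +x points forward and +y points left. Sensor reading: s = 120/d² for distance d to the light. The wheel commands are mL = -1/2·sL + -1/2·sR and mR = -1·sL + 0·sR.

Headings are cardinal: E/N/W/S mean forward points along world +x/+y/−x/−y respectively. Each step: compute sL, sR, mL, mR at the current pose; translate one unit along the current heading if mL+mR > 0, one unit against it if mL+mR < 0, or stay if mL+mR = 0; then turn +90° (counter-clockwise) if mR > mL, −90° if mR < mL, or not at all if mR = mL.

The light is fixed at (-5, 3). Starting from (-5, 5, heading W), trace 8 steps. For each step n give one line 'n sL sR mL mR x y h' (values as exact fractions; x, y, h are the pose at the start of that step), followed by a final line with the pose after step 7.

0 24 120/13 -216/13 -24 -5 5 W
1 15/2 6 -27/4 -15/2 -4 5 N
2 120/13 40/3 -440/39 -120/13 -4 4 E
3 12 12 -12 -12 -5 4 N
4 24 24 -24 -24 -5 3 N
5 60 60 -60 -60 -5 2 N
6 120 120 -120 -120 -5 1 N
7 60 60 -60 -60 -5 0 N
final -5 -1 N

n=0: pose=(-5,5,W); sL=24, sR=120/13; mL=-216/13, mR=-24; mL+mR=-528/13 → advance -1; mR−mL=-96/13 → turn -1·90°
n=1: pose=(-4,5,N); sL=15/2, sR=6; mL=-27/4, mR=-15/2; mL+mR=-57/4 → advance -1; mR−mL=-3/4 → turn -1·90°
n=2: pose=(-4,4,E); sL=120/13, sR=40/3; mL=-440/39, mR=-120/13; mL+mR=-800/39 → advance -1; mR−mL=80/39 → turn +1·90°
n=3: pose=(-5,4,N); sL=12, sR=12; mL=-12, mR=-12; mL+mR=-24 → advance -1; mR−mL=0 → turn +0·90°
n=4: pose=(-5,3,N); sL=24, sR=24; mL=-24, mR=-24; mL+mR=-48 → advance -1; mR−mL=0 → turn +0·90°
n=5: pose=(-5,2,N); sL=60, sR=60; mL=-60, mR=-60; mL+mR=-120 → advance -1; mR−mL=0 → turn +0·90°
n=6: pose=(-5,1,N); sL=120, sR=120; mL=-120, mR=-120; mL+mR=-240 → advance -1; mR−mL=0 → turn +0·90°
n=7: pose=(-5,0,N); sL=60, sR=60; mL=-60, mR=-60; mL+mR=-120 → advance -1; mR−mL=0 → turn +0·90°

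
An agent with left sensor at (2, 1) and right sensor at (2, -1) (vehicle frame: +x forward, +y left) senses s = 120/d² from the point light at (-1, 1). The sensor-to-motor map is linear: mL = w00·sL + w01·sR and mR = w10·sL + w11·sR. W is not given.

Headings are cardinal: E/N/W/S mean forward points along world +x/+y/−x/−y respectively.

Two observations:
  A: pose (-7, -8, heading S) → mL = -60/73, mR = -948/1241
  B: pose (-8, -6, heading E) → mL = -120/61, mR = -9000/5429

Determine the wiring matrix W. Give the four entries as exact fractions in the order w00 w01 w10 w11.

obs A: pose=(-7,-8,S) → sL=60/73, sR=12/17, mL=-60/73, mR=-948/1241
obs B: pose=(-8,-6,E) → sL=120/61, sR=120/89, mL=-120/61, mR=-9000/5429
sensor matrix S = [[60/73, 12/17], [120/61, 120/89]]; det S = -1889280/6737389
solve [mL_A; mL_B] = S·[w00; w01] and [mR_A; mR_B] = S·[w10; w11]:
  w00 = -1, w01 = 0, w10 = -1/2, w11 = -1/2

-1 0 -1/2 -1/2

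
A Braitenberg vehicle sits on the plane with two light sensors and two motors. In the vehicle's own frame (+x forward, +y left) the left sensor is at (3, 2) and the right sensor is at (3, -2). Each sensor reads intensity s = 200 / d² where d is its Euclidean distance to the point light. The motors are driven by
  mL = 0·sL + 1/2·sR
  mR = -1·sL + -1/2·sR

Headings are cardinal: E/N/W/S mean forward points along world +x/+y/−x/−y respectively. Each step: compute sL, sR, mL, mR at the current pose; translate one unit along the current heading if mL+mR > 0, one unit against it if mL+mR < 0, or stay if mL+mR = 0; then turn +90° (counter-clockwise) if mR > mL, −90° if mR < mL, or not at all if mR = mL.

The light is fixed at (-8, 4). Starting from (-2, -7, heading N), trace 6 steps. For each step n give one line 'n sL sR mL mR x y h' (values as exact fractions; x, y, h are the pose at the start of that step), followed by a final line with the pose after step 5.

0 5/2 25/16 25/32 -105/32 -2 -7 N
1 200/181 200/277 100/277 -73500/50137 -2 -8 E
2 100/137 100/117 50/117 -18550/16029 -3 -8 S
3 200/173 40/17 20/17 -6860/2941 -3 -7 W
4 5/2 25/16 25/32 -105/32 -2 -7 N
5 200/181 200/277 100/277 -73500/50137 -2 -8 E
final -3 -8 S

n=0: pose=(-2,-7,N); sL=5/2, sR=25/16; mL=25/32, mR=-105/32; mL+mR=-5/2 → advance -1; mR−mL=-65/16 → turn -1·90°
n=1: pose=(-2,-8,E); sL=200/181, sR=200/277; mL=100/277, mR=-73500/50137; mL+mR=-200/181 → advance -1; mR−mL=-91600/50137 → turn -1·90°
n=2: pose=(-3,-8,S); sL=100/137, sR=100/117; mL=50/117, mR=-18550/16029; mL+mR=-100/137 → advance -1; mR−mL=-25400/16029 → turn -1·90°
n=3: pose=(-3,-7,W); sL=200/173, sR=40/17; mL=20/17, mR=-6860/2941; mL+mR=-200/173 → advance -1; mR−mL=-10320/2941 → turn -1·90°
n=4: pose=(-2,-7,N); sL=5/2, sR=25/16; mL=25/32, mR=-105/32; mL+mR=-5/2 → advance -1; mR−mL=-65/16 → turn -1·90°
n=5: pose=(-2,-8,E); sL=200/181, sR=200/277; mL=100/277, mR=-73500/50137; mL+mR=-200/181 → advance -1; mR−mL=-91600/50137 → turn -1·90°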